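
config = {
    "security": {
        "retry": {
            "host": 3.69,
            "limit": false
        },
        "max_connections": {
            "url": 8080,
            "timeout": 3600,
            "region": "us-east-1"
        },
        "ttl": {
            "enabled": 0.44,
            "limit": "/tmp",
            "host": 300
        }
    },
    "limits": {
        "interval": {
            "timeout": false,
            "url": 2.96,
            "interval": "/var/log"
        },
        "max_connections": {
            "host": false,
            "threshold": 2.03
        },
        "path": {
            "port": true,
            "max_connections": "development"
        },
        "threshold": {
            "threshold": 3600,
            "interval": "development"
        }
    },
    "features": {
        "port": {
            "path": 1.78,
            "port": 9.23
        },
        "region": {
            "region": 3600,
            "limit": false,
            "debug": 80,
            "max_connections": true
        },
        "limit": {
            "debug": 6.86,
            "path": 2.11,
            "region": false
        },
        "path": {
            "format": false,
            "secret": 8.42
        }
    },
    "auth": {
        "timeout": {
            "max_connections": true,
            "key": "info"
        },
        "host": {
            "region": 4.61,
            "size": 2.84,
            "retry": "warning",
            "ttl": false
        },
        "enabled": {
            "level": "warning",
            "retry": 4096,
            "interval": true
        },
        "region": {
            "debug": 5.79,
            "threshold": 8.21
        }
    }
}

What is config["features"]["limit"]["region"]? False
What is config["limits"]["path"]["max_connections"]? "development"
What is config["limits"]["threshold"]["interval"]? "development"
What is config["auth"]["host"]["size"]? 2.84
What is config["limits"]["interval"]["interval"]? "/var/log"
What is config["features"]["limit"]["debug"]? 6.86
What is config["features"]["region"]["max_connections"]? True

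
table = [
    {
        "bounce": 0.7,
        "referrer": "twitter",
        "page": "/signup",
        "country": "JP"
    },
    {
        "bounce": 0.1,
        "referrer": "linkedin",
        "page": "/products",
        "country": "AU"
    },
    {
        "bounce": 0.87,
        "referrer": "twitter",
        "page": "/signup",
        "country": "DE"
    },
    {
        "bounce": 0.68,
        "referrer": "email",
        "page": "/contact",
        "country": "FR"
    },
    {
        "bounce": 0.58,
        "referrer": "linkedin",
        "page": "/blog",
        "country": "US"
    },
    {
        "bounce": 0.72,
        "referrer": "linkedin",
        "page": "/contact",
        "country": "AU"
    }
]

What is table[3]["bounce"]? 0.68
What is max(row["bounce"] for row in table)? 0.87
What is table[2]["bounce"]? 0.87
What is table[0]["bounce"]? 0.7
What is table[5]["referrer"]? "linkedin"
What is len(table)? 6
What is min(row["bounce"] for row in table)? 0.1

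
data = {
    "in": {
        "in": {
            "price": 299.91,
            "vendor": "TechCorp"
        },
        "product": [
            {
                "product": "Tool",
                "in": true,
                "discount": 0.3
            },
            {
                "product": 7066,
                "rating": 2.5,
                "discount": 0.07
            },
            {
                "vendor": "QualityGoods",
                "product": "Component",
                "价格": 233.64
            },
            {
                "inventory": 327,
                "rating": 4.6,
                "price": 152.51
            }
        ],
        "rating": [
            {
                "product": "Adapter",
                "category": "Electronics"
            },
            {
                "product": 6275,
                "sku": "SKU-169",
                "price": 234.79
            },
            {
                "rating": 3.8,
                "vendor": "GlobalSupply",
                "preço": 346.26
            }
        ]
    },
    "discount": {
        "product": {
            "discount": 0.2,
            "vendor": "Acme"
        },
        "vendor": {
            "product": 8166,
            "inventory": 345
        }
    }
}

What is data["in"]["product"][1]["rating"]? 2.5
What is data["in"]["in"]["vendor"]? "TechCorp"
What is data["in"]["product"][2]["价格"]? 233.64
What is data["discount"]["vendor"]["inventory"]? 345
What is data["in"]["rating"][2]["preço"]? 346.26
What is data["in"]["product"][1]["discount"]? 0.07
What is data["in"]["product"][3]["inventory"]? 327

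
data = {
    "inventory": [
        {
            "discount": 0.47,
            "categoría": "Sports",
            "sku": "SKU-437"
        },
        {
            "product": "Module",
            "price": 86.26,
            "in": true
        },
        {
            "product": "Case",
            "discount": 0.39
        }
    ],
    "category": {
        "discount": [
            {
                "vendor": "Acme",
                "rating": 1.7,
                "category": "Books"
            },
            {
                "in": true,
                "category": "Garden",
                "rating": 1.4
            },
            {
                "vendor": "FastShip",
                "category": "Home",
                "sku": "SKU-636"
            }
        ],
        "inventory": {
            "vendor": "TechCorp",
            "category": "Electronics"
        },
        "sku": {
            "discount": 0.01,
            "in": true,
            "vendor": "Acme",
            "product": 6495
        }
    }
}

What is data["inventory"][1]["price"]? 86.26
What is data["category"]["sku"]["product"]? 6495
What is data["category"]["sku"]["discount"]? 0.01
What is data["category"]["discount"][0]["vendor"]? "Acme"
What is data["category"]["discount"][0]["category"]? "Books"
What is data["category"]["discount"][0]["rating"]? 1.7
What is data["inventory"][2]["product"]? "Case"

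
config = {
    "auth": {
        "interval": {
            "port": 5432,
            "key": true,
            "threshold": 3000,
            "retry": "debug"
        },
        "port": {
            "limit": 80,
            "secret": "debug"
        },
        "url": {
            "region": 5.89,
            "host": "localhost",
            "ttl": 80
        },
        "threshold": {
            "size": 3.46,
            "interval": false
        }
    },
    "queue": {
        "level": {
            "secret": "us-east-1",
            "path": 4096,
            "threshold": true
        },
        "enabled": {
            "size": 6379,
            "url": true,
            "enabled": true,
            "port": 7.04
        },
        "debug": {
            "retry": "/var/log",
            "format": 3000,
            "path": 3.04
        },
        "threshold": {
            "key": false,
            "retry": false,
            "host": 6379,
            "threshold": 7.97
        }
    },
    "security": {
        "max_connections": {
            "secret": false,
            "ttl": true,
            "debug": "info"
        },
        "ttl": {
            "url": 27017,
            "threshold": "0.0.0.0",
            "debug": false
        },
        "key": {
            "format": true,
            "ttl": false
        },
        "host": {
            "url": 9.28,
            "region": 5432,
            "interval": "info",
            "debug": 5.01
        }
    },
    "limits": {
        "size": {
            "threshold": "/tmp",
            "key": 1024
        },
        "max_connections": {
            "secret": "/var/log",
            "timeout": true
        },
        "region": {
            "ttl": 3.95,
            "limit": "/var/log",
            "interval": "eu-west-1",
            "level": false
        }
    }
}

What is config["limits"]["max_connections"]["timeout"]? True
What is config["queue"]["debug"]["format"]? 3000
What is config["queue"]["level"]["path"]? 4096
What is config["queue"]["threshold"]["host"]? 6379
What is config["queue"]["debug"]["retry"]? "/var/log"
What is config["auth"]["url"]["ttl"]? 80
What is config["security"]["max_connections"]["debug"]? "info"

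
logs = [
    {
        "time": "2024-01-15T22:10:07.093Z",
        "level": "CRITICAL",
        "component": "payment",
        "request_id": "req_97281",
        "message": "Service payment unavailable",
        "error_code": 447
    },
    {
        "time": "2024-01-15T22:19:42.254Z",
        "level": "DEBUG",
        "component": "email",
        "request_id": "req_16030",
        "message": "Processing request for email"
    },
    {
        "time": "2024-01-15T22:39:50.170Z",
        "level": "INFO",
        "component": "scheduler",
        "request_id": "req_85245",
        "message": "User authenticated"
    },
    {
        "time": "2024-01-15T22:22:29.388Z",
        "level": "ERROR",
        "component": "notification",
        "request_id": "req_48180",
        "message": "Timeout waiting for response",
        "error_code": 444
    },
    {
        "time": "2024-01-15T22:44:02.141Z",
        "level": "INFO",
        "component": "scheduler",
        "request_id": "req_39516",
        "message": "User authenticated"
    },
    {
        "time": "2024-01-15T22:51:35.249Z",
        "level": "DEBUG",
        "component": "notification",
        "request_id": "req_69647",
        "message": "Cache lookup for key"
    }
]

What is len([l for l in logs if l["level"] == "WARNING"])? 0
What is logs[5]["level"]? "DEBUG"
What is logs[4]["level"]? "INFO"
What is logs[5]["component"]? "notification"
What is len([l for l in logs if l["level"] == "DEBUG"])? 2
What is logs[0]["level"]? "CRITICAL"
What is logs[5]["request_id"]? "req_69647"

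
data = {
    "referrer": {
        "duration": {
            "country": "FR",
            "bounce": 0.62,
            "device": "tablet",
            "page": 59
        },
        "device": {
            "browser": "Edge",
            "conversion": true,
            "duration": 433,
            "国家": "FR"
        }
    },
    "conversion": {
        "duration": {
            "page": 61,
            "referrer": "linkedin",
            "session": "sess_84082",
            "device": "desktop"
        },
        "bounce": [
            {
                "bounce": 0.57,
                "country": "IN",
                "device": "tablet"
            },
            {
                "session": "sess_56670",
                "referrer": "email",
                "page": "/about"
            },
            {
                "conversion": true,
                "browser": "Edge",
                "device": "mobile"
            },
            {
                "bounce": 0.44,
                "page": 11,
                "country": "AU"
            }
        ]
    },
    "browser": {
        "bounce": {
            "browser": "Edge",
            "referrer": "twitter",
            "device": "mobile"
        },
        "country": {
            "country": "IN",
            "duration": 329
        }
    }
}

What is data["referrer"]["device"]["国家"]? "FR"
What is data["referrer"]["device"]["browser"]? "Edge"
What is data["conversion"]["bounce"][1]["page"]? "/about"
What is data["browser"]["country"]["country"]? "IN"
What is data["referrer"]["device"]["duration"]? 433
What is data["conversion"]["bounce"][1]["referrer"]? "email"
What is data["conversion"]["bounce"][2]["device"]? "mobile"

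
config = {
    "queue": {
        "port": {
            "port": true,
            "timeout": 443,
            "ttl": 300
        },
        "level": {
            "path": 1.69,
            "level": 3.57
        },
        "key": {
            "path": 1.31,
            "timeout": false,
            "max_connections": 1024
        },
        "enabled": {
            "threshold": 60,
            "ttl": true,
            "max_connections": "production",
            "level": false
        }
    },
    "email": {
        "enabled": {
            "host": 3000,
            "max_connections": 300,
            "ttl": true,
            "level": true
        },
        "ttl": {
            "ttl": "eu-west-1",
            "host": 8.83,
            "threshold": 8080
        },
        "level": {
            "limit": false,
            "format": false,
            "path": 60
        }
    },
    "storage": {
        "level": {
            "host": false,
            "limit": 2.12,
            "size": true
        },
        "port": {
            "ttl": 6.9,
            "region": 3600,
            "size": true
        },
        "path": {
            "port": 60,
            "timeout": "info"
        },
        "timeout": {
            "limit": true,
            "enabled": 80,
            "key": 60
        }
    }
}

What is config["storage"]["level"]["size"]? True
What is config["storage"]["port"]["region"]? 3600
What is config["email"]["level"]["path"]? 60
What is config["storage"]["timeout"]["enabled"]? 80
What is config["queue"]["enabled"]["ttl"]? True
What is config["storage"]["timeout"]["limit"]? True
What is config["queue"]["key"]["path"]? 1.31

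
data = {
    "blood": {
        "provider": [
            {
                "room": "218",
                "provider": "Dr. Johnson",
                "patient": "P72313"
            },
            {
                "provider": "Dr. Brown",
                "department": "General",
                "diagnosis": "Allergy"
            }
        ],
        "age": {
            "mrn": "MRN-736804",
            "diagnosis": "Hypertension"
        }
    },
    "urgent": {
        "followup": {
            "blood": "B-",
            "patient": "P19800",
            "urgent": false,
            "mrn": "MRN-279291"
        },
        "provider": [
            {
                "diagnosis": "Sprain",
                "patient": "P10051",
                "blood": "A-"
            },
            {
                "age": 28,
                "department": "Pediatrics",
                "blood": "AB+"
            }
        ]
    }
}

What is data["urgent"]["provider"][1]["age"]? 28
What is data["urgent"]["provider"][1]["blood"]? "AB+"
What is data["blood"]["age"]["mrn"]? "MRN-736804"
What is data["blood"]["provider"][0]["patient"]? "P72313"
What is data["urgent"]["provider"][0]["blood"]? "A-"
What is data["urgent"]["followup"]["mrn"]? "MRN-279291"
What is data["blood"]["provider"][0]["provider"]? "Dr. Johnson"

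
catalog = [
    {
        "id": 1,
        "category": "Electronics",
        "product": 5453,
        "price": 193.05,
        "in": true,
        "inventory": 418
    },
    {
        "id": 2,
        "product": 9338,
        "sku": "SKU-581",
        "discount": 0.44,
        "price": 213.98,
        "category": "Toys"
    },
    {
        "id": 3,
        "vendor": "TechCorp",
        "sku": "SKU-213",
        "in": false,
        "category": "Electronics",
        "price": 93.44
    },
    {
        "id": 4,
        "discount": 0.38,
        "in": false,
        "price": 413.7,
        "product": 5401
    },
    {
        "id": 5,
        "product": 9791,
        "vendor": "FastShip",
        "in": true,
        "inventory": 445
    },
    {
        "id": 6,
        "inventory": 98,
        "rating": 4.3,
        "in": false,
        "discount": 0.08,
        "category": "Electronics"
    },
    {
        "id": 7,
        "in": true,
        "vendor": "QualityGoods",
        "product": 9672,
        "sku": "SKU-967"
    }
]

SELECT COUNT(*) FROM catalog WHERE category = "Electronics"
3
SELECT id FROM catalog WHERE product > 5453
[2, 5, 7]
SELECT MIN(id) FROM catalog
1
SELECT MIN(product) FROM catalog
5401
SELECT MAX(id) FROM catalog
7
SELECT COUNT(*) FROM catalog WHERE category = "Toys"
1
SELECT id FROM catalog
[1, 2, 3, 4, 5, 6, 7]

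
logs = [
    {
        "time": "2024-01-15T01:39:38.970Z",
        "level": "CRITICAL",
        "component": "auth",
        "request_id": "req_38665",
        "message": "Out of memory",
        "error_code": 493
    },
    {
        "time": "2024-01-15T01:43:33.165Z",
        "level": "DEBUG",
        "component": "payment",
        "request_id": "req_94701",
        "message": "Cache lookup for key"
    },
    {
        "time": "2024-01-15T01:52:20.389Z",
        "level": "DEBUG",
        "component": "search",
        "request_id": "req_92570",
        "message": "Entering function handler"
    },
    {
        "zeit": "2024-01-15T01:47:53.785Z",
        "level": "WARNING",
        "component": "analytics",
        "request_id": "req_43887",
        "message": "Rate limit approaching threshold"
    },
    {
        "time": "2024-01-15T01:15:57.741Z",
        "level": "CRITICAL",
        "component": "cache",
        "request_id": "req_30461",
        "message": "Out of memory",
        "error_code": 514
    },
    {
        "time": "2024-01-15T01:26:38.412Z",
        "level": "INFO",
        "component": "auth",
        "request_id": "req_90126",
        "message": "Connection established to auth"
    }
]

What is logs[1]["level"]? "DEBUG"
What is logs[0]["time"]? "2024-01-15T01:39:38.970Z"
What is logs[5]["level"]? "INFO"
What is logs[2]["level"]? "DEBUG"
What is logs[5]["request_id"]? "req_90126"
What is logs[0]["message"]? "Out of memory"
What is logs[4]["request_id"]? "req_30461"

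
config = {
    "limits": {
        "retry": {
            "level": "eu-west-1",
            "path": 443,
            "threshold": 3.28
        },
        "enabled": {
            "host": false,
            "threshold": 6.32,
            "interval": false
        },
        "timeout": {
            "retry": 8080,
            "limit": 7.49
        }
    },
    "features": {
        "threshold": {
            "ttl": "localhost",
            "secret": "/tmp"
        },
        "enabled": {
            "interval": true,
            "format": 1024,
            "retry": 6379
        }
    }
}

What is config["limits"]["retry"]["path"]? 443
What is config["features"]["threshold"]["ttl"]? "localhost"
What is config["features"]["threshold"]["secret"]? "/tmp"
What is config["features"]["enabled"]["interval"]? True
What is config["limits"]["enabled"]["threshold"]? 6.32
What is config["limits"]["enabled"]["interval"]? False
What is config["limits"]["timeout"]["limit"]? 7.49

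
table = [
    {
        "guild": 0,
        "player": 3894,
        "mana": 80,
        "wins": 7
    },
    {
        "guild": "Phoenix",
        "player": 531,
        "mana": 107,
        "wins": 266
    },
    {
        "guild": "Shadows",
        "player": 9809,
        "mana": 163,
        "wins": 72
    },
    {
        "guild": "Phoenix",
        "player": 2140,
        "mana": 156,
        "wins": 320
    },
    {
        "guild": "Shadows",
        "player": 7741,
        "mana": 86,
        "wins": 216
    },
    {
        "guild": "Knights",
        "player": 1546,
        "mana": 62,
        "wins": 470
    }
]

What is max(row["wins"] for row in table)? 470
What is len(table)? 6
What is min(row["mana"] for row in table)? 62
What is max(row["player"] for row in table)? 9809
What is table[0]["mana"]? 80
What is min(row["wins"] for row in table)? 7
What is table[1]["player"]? 531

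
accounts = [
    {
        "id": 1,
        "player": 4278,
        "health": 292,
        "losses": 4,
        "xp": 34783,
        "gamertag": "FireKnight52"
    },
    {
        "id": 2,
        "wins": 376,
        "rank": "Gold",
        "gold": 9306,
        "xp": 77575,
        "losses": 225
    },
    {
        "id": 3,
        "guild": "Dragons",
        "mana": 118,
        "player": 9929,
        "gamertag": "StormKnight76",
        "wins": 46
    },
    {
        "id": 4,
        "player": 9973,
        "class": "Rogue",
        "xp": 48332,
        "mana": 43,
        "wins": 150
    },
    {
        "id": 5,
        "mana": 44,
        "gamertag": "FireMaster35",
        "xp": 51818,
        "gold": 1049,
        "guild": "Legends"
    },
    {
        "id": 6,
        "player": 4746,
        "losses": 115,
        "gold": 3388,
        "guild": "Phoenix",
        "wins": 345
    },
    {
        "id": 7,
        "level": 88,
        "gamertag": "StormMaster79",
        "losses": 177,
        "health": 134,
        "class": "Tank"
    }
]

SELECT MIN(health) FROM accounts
134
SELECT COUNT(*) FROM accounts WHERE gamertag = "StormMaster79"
1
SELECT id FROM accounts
[1, 2, 3, 4, 5, 6, 7]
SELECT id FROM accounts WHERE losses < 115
[1]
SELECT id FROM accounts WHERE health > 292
[]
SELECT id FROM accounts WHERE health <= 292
[1, 7]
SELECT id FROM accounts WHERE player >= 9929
[3, 4]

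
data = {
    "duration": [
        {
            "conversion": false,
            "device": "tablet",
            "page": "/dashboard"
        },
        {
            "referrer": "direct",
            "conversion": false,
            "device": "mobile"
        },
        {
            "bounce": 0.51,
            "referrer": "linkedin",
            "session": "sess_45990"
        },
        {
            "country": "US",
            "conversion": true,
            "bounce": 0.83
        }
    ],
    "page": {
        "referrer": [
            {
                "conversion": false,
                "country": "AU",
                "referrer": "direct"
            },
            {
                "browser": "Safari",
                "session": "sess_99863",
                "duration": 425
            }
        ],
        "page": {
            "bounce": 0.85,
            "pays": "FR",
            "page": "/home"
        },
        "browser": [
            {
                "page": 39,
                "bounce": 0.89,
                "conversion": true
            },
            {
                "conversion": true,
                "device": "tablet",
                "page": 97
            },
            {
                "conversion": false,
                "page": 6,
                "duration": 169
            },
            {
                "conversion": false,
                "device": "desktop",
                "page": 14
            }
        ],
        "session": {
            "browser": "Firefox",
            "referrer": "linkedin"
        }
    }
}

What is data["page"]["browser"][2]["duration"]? 169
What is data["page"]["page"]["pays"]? "FR"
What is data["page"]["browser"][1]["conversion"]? True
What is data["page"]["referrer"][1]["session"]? "sess_99863"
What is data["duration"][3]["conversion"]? True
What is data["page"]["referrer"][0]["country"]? "AU"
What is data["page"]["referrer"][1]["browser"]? "Safari"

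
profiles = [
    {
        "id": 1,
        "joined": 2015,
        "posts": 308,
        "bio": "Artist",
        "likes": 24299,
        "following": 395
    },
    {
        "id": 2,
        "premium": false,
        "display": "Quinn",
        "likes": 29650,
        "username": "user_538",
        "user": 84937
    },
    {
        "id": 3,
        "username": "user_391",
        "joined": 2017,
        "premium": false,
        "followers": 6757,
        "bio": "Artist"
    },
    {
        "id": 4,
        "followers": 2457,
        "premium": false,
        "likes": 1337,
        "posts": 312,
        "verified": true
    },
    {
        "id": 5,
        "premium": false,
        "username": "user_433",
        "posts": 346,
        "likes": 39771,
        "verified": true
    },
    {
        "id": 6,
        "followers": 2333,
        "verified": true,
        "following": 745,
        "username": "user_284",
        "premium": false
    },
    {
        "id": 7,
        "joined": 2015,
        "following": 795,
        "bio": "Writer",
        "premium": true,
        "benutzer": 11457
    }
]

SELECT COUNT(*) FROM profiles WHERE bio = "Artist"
2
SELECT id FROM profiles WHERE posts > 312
[5]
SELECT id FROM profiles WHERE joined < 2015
[]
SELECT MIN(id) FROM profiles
1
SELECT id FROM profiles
[1, 2, 3, 4, 5, 6, 7]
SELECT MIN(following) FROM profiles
395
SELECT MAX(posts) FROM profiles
346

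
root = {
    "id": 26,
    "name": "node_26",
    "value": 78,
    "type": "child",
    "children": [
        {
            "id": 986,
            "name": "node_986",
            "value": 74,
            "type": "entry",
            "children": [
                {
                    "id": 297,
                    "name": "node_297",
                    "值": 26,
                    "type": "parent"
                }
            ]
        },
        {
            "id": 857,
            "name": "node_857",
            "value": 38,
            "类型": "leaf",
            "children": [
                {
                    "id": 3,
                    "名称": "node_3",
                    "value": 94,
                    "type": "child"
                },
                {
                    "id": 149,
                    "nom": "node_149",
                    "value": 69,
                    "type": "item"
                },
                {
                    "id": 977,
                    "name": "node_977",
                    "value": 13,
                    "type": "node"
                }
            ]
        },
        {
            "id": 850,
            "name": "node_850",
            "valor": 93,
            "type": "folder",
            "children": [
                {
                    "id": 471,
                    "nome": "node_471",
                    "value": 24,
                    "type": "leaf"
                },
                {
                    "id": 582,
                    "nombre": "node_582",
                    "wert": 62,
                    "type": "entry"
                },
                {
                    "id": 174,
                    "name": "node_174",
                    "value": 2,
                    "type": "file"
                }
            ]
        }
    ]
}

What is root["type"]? "child"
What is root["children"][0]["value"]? 74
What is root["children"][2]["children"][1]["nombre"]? "node_582"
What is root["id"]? 26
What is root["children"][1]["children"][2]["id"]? 977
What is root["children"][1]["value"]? 38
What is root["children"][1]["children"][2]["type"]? "node"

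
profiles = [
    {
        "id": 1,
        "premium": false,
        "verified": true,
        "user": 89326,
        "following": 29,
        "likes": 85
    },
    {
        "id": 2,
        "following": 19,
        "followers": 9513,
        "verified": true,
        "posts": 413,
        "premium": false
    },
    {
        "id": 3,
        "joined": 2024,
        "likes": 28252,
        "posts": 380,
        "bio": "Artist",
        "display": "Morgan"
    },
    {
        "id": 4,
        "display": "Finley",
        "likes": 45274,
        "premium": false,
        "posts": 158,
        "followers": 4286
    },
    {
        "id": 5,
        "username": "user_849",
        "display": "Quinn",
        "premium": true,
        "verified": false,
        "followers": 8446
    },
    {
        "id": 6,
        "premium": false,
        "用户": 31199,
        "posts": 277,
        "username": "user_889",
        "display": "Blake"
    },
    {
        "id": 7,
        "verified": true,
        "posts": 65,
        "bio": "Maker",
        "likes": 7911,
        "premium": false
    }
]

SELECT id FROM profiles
[1, 2, 3, 4, 5, 6, 7]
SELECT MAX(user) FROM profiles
89326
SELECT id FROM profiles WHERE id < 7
[1, 2, 3, 4, 5, 6]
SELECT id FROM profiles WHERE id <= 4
[1, 2, 3, 4]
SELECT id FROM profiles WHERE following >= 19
[1, 2]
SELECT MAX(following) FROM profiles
29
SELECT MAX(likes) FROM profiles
45274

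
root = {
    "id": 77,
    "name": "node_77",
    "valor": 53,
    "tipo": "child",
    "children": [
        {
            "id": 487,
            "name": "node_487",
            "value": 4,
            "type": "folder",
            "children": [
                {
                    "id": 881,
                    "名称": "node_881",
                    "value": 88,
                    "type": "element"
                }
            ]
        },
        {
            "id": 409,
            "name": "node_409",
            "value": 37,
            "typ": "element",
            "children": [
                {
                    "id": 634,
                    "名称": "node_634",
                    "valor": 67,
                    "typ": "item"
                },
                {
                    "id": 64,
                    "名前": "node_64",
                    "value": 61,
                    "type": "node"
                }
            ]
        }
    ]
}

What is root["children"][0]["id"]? 487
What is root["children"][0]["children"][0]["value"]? 88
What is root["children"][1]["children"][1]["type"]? "node"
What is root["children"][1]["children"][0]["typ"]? "item"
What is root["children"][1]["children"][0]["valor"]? 67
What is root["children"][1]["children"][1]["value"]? 61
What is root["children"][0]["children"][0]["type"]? "element"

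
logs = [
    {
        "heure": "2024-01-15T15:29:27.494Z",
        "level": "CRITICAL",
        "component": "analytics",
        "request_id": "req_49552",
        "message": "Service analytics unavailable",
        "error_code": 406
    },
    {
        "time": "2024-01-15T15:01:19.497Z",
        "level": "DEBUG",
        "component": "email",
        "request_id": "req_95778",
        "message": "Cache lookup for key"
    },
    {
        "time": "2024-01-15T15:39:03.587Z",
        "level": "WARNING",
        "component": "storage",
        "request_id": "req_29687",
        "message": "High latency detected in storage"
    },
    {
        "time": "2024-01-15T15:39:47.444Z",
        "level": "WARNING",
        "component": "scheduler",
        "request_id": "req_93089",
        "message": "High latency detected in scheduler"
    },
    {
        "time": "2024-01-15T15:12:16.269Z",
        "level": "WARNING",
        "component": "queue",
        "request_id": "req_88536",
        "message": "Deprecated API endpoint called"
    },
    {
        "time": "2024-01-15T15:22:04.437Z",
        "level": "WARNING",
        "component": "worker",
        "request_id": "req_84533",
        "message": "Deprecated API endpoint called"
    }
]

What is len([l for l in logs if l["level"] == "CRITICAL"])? 1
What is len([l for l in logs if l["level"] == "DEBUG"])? 1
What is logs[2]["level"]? "WARNING"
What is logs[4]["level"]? "WARNING"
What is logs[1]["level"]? "DEBUG"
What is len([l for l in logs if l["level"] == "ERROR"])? 0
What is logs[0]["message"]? "Service analytics unavailable"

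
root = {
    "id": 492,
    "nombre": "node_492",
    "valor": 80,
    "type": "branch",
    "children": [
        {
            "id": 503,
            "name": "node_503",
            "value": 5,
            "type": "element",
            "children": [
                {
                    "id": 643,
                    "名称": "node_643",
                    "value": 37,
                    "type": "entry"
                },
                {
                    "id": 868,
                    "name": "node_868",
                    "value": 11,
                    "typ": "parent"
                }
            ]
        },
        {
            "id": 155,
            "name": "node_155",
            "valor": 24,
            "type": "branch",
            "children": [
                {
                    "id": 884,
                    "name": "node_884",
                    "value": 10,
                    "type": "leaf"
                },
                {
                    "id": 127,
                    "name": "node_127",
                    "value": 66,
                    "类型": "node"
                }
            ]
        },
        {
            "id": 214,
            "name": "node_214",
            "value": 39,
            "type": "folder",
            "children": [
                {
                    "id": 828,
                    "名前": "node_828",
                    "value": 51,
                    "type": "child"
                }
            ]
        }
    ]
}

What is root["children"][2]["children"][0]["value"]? 51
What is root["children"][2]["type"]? "folder"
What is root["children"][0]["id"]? 503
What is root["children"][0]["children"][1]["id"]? 868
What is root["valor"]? 80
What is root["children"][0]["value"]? 5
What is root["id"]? 492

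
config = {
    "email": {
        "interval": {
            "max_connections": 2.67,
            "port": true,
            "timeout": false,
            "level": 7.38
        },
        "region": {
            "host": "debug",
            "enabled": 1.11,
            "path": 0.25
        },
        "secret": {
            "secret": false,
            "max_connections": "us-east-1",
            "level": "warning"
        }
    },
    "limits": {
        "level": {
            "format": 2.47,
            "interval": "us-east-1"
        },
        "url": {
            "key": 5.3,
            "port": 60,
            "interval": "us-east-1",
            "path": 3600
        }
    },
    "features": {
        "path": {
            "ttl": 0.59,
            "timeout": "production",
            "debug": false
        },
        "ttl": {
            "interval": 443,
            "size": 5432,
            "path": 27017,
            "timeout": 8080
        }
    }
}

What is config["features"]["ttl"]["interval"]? 443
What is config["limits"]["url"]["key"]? 5.3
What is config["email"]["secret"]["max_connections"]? "us-east-1"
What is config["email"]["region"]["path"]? 0.25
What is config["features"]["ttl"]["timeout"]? 8080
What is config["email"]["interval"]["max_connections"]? 2.67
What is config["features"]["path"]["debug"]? False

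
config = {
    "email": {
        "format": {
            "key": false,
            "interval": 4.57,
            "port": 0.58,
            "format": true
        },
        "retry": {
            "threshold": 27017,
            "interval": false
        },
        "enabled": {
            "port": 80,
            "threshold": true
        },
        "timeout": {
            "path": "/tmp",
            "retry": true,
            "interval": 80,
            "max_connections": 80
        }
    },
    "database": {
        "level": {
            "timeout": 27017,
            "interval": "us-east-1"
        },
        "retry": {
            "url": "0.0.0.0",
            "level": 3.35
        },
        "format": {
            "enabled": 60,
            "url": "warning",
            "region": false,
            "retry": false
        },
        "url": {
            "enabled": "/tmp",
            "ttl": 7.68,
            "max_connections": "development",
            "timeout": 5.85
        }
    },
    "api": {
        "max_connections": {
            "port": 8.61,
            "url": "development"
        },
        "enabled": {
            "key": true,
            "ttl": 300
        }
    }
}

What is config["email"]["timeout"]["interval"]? 80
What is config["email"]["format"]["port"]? 0.58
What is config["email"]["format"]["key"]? False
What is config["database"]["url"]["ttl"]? 7.68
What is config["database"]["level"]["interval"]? "us-east-1"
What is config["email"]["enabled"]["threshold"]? True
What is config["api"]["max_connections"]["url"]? "development"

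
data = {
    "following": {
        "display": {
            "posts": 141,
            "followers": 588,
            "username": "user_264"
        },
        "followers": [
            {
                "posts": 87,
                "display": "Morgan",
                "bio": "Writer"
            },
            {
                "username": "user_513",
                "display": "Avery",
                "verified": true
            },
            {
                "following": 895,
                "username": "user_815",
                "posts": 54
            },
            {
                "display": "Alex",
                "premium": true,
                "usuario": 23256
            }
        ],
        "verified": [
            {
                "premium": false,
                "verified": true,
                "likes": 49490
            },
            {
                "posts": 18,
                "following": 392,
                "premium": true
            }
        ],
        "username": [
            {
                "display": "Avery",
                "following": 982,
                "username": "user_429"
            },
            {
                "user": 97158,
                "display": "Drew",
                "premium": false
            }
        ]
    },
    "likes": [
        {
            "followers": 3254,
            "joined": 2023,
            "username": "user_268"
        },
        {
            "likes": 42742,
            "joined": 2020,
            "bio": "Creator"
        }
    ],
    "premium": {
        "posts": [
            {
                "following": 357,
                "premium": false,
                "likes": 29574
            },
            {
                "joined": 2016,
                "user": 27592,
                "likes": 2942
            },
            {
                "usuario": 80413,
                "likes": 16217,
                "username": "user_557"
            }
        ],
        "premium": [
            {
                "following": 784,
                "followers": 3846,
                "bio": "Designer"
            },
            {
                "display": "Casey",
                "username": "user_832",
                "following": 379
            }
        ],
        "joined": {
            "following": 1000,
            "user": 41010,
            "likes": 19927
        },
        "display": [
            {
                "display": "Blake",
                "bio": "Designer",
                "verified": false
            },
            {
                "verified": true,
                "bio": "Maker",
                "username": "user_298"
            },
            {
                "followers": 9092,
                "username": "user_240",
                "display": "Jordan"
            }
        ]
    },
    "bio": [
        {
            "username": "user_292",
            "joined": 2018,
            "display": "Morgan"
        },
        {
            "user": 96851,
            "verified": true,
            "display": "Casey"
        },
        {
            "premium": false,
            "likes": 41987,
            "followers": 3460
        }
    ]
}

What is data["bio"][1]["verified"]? True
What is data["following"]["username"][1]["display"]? "Drew"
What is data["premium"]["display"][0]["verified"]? False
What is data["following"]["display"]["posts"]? 141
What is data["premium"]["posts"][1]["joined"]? 2016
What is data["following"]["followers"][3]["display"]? "Alex"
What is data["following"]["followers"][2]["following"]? 895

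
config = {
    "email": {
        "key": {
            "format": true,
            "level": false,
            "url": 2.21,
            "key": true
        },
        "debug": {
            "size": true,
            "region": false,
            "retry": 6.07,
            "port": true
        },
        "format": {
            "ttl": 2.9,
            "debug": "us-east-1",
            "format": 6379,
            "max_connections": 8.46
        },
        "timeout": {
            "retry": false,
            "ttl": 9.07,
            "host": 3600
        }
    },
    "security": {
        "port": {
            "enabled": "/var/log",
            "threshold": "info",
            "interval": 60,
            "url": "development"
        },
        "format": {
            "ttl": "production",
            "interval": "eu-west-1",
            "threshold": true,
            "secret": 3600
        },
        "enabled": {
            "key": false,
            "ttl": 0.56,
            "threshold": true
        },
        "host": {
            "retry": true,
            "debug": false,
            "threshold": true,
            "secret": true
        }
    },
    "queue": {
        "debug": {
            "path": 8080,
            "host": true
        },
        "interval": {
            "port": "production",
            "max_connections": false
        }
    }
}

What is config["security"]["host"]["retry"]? True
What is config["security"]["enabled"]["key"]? False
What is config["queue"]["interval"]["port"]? "production"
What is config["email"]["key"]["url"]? 2.21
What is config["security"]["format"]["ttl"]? "production"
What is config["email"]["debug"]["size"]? True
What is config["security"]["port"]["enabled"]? "/var/log"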